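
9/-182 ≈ -0.0495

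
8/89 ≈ 0.0899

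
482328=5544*87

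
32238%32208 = 30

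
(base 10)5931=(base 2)1011100101011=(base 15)1b56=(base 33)5eo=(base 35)4tg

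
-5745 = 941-6686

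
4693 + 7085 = 11778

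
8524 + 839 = 9363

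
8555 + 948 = 9503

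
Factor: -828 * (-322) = 2^3 * 3^2 * 7^1 * 23^2 = 266616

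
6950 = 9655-2705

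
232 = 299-67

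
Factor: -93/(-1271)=3^1 * 41^(-1)=3/41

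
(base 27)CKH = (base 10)9305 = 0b10010001011001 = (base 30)AA5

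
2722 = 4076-1354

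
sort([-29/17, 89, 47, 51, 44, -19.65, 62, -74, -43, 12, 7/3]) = [-74, -43, -19.65, -29/17, 7/3, 12, 44, 47, 51, 62, 89]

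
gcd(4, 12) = 4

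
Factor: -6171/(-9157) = 3^1 * 11^2 * 17^1 * 9157^(-1)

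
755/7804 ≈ 0.0967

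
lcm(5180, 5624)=196840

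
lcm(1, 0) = 0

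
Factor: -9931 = -1*9931^1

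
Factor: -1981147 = -1*7^1*73^1*3877^1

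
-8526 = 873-9399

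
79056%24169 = 6549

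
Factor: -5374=-1 * 2^1 * 2687^1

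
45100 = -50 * (-902)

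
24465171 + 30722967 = 55188138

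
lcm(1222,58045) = 116090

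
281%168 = 113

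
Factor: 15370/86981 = 2^1 * 5^1 * 29^1 * 53^1 * 86981^(-1)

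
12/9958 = 6/4979 ≈ 0.00121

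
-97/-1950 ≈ 0.0497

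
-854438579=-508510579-345928000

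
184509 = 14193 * 13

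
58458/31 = 1885 + 23/31 ≈ 1885.74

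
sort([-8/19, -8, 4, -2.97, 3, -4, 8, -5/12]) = [-8, -4, -2.97, -8/19, -5/12, 3, 4, 8]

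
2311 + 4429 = 6740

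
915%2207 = 915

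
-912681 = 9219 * (-99)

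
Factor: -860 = -1 * 2^2 * 5^1 * 43^1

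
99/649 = 9/59 ≈ 0.153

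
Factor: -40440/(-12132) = 2^1*3^(-1)*5^1 = 10/3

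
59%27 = 5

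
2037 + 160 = 2197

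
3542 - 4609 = -1067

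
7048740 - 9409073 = -2360333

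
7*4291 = 30037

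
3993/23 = 173 + 14/23 ≈ 173.61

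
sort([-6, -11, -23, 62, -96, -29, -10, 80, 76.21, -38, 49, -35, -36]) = [-96, -38, -36, -35, -29, -23, -11, -10, -6, 49, 62, 76.21, 80]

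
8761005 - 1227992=7533013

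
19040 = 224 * 85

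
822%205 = 2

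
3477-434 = 3043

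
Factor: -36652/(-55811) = 2^2*11^1*67^(-1) = 44/67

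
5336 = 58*92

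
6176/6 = 1029 + 1/3 ≈ 1029.33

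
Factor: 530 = 2^1*5^1*53^1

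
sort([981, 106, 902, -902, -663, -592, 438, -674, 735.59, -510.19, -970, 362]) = [-970, -902, -674, -663, -592, -510.19, 106, 362, 438, 735.59, 902, 981]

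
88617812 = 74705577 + 13912235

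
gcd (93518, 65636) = 2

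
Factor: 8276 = 2^2*2069^1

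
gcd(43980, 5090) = 10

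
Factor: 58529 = 107^1 * 547^1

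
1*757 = 757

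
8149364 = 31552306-23402942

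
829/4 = 207 + 1/4 = 207.25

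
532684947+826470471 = 1359155418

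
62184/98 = 31092/49 ≈ 634.53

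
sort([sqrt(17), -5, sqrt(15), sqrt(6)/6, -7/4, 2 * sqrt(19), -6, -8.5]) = [-8.5, -6, -5, -7/4, sqrt(6)/6, sqrt(15), sqrt(17), 2 * sqrt(19)]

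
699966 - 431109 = 268857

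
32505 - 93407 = -60902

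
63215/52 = 1215+35/52≈1215.67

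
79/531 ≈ 0.149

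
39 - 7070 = -7031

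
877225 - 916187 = -38962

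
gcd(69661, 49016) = 1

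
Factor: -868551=-1*3^1*89^1*3253^1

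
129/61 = 2 + 7/61 ≈ 2.11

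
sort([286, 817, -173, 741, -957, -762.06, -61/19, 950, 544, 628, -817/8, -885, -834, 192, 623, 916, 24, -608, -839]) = [-957, -885, -839, -834, -762.06, -608, -173, -817/8, -61/19, 24, 192, 286, 544, 623, 628, 741, 817, 916, 950]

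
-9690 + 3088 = -6602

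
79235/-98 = -808-51/98 ≈ -808.52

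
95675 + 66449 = 162124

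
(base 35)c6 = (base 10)426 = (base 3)120210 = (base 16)1aa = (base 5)3201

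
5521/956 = 5+741/956 ≈ 5.78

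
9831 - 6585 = 3246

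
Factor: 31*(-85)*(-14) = 2^1*5^1*7^1*17^1*31^1 = 36890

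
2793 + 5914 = 8707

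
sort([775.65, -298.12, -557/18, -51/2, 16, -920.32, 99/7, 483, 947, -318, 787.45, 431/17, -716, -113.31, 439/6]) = [-920.32, -716, -318, -298.12, -113.31, -557/18, -51/2, 99/7, 16, 431/17, 439/6, 483, 775.65, 787.45, 947]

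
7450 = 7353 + 97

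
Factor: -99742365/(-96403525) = 3^2*5^(-1)*311^1*7127^1*3856141^(-1) = 19948473/19280705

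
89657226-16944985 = 72712241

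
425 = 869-444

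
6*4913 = 29478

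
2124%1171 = 953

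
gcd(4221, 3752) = 469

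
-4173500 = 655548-4829048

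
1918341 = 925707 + 992634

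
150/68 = 75/34 ≈ 2.21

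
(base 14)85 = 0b1110101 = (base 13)90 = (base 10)117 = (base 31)3o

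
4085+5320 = 9405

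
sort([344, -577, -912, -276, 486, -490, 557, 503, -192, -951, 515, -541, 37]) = [-951, -912, -577, -541, -490, -276, -192, 37, 344, 486, 503, 515, 557]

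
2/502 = 1/251 ≈ 0.00398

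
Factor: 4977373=19^1 * 241^1 * 1087^1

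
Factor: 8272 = 2^4 * 11^1 * 47^1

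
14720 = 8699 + 6021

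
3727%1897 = 1830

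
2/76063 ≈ 0.0000263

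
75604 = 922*82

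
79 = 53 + 26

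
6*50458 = 302748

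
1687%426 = 409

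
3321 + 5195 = 8516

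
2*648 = 1296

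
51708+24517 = 76225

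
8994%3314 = 2366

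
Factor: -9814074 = -1*2^1*3^1*401^1*4079^1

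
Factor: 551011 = 23^1*23957^1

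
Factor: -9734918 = -1*2^1*2081^1*2339^1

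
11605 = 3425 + 8180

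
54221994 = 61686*879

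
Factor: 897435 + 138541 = 2^3*129497^1 = 1035976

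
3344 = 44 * 76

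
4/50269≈0.0000796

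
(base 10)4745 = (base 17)g72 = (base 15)1615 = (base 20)bh5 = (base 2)1001010001001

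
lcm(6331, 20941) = 272233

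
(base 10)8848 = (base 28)b80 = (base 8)21220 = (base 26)d28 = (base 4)2022100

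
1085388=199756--885632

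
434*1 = 434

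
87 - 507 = -420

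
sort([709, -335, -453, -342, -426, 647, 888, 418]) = [-453, -426, -342, -335, 418, 647, 709, 888]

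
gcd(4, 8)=4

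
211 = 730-519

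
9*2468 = 22212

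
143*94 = 13442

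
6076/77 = 78 + 10/11 ≈ 78.91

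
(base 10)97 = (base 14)6d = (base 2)1100001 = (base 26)3j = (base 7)166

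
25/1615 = 5/323 ≈ 0.0155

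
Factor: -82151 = -1*113^1*727^1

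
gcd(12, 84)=12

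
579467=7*82781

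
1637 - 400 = 1237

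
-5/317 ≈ -0.0158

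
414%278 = 136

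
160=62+98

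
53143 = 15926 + 37217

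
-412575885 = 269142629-681718514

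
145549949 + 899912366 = 1045462315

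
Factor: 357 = 3^1 * 7^1 * 17^1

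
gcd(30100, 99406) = 2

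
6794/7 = 970 + 4/7 ≈ 970.57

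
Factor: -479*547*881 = -1*479^1*547^1*881^1 = -230833453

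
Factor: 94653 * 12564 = 2^2 * 3^4 * 13^1 * 349^1 * 809^1 = 1189220292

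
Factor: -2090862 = -1 * 2^1 * 3^2 * 116159^1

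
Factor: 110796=2^2*3^1*7^1*1319^1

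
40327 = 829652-789325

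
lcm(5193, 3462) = 10386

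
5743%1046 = 513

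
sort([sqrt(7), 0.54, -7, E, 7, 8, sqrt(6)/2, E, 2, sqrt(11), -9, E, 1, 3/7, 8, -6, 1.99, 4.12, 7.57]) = [-9, -7, -6, 3/7, 0.54, 1, sqrt(6)/2, 1.99, 2, sqrt(7), E, E, E, sqrt(11), 4.12, 7, 7.57, 8, 8]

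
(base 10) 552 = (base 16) 228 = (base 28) jk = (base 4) 20220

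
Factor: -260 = -1*2^2*5^1*13^1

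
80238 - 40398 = 39840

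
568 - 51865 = -51297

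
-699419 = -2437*287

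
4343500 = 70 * 62050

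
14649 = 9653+4996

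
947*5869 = 5557943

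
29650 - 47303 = -17653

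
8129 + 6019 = 14148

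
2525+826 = 3351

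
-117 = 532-649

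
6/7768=3/3884 ≈ 0.000772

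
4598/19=242=242.00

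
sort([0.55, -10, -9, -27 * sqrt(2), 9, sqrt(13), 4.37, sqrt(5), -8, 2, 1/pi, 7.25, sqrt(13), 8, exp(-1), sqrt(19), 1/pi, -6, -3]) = [-27 * sqrt(2), -10, -9, -8, -6, -3, 1/pi, 1/pi, exp(-1), 0.55, 2, sqrt(5), sqrt(13), sqrt(13), sqrt(19), 4.37, 7.25, 8, 9]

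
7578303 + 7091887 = 14670190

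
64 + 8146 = 8210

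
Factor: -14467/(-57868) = 2^(-2) = 1/4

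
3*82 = 246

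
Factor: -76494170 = -1 * 2^1 * 5^1 * 29^1 * 37^1 * 7129^1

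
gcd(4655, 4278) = 1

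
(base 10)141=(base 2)10001101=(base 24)5l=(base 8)215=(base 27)56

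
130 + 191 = 321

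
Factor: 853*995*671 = 5^1*11^1*61^1*199^1*853^1 = 569501185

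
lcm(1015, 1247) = 43645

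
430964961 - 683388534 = -252423573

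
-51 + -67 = -118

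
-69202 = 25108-94310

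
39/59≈0.661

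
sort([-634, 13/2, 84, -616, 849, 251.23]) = [-634, -616, 13/2, 84, 251.23, 849]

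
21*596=12516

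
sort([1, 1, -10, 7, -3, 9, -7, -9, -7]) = [-10, -9, -7, -7, -3, 1, 1, 7, 9]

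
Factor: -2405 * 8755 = -1 * 5^2 * 13^1 * 17^1 * 37^1 * 103^1 = -21055775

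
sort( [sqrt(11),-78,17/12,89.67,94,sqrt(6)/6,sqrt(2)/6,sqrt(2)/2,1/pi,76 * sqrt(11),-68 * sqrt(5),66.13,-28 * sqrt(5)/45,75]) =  [-68 * sqrt(5),-78,-28 * sqrt(5)/45,sqrt(2)/6,1/pi,sqrt(6)/6,sqrt(2)/2,17/12,sqrt(11),66.13,75,89.67,94,76 * sqrt(11)]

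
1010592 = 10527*96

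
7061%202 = 193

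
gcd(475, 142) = 1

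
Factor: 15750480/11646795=2^4 * 29^1 * 31^1 * 73^1 * 776453^(-1)=1050032/776453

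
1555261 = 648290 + 906971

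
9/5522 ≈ 0.00163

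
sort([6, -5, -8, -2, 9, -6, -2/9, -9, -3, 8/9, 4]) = [-9, -8, -6, -5, -3, -2, -2/9, 8/9, 4, 6, 9]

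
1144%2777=1144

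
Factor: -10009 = -1*10009^1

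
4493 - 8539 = -4046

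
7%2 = 1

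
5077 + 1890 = 6967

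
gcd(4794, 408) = 102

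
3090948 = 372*8309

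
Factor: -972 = -1*2^2*3^5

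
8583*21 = 180243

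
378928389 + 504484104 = 883412493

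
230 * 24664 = 5672720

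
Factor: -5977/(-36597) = 3^(-1)*11^(-1)*43^1*139^1*1109^(-1)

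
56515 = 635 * 89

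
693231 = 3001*231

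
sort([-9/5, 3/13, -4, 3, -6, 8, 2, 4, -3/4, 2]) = [-6, -4, -9/5, -3/4, 3/13, 2, 2, 3, 4, 8]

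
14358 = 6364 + 7994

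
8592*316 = 2715072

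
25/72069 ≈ 0.000347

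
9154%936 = 730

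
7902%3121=1660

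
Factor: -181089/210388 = -1*2^(-2)*3^3*19^1*149^(-1) = -513/596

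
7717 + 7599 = 15316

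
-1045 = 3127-4172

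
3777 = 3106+671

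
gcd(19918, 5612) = 46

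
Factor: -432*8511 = -1*2^4*3^4*2837^1 = -3676752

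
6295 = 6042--253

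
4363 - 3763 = 600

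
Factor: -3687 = -1 * 3^1 * 1229^1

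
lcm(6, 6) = 6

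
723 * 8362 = 6045726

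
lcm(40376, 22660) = 2220680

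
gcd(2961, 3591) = 63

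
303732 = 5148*59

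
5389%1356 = 1321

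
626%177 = 95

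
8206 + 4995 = 13201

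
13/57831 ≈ 0.000225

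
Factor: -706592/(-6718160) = 2^1 * 5^(-1) * 71^1 * 79^(-1) * 311^1 * 1063^(-1) = 44162/419885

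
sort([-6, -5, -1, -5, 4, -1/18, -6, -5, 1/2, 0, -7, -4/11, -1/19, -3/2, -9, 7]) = [-9, -7, -6, -6, -5, -5, -5, -3/2, -1, -4/11, -1/18, -1/19, 0, 1/2, 4, 7]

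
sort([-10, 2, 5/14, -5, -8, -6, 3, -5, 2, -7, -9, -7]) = [-10, -9, -8, -7, -7, -6, -5, -5, 5/14, 2, 2, 3]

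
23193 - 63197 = -40004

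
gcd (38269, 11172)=49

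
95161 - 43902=51259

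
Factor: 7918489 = 337^1 * 23497^1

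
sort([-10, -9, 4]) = [-10, -9, 4]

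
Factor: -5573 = -1*5573^1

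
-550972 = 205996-756968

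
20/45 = 4/9 ≈ 0.444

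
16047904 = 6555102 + 9492802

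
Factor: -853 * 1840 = -1 * 2^4 * 5^1 * 23^1 * 853^1 = -1569520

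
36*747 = 26892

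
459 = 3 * 153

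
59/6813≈0.00866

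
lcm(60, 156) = 780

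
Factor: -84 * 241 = -1 * 2^2 * 3^1 * 7^1 * 241^1 = -20244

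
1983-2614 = -631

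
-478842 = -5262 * 91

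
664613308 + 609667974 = 1274281282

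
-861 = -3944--3083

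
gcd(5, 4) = 1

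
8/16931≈0.000473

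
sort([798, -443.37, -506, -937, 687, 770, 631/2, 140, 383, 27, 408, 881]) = [-937, -506, -443.37, 27, 140, 631/2, 383, 408, 687, 770, 798, 881]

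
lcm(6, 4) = 12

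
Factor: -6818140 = -1 * 2^2 * 5^1 * 7^1 * 31^1 * 1571^1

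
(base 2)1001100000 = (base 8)1140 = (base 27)me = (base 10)608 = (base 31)jj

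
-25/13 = -1 - 12/13≈-1.92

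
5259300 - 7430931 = -2171631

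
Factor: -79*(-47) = 47^1*79^1 = 3713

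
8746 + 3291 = 12037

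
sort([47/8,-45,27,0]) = [-45,0,47/8,27]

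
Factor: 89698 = 2^1*7^1*43^1*149^1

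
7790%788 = 698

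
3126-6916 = -3790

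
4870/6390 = 487/639 ≈ 0.762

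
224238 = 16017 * 14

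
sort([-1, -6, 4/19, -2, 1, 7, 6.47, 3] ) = [-6, -2, -1, 4/19, 1, 3, 6.47, 7] 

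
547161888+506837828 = 1053999716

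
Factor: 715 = 5^1 * 11^1 * 13^1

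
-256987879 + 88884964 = -168102915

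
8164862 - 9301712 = -1136850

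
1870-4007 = -2137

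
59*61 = 3599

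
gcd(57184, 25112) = 8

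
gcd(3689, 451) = 1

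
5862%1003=847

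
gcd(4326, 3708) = 618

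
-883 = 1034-1917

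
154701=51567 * 3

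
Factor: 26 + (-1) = 5^2 = 25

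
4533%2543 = 1990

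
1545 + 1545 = 3090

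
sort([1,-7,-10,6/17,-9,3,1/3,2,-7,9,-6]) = [-10,-9,-7,-7,-6,1/3,6/17,1,2,3,9]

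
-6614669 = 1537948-8152617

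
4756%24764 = 4756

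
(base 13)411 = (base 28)oi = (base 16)2b2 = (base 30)n0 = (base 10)690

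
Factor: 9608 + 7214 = 2^1*13^1*647^1 = 16822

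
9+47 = 56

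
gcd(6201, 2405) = 13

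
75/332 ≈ 0.226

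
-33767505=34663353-68430858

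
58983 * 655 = 38633865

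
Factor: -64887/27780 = -1 * 2^(-2) * 5^(-1) * 43^1 * 463^(-1) * 503^1 = -21629/9260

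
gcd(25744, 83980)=4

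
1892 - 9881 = -7989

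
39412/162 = 243 + 23/81 ≈ 243.28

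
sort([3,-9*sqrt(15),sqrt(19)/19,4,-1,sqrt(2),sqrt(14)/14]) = [-9*sqrt(15),-1,sqrt(19)/19,sqrt(14)/14,sqrt(2),3,4]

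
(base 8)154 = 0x6c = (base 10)108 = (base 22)4k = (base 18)60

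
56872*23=1308056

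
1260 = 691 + 569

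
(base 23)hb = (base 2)110010010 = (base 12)296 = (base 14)20a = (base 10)402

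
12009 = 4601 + 7408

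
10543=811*13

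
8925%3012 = 2901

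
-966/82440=-161/13740 ≈ -0.0117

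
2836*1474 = 4180264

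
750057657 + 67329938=817387595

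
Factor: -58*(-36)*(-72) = -1*2^6*3^4*29^1 = -150336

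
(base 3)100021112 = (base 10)6764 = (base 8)15154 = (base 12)3ab8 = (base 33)66w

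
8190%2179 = 1653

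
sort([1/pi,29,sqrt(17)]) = [1/pi,sqrt(17),29]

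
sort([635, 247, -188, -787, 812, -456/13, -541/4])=[-787, -188, -541/4, -456/13, 247, 635, 812]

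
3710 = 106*35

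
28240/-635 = -5648/127 ≈ -44.47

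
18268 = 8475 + 9793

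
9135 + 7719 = 16854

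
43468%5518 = 4842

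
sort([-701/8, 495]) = [-701/8, 495]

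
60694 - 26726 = 33968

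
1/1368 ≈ 0.000731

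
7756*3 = 23268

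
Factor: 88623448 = 2^3 * 17^1 * 19^1 * 34297^1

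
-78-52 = -130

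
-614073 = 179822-793895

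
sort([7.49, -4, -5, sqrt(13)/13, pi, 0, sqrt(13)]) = [-5, -4, 0, sqrt(13)/13, pi, sqrt(13), 7.49]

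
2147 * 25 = 53675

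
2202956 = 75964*29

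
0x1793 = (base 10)6035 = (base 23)b99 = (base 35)4wf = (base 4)1132103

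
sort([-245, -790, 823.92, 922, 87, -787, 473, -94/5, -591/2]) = [-790, -787, -591/2, -245, -94/5, 87, 473, 823.92, 922]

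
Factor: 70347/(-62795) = -1*3^1*5^(-1)*19^(-1)*131^1*179^1*661^(-1)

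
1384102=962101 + 422001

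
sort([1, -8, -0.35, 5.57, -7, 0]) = [-8, -7, -0.35, 0, 1, 5.57]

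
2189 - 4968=-2779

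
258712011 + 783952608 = 1042664619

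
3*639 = 1917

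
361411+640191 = 1001602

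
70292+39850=110142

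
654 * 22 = 14388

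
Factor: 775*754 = 2^1*5^2*13^1*29^1*31^1 = 584350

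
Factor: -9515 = -1 * 5^1 * 11^1 * 173^1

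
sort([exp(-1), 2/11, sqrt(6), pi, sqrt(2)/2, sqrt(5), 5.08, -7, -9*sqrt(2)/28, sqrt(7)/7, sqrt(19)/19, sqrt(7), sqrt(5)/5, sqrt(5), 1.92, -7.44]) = [-7.44, -7, -9*sqrt(2)/28, 2/11, sqrt(19)/19, exp(-1), sqrt(7)/7, sqrt(5)/5, sqrt(2)/2, 1.92, sqrt(5), sqrt(5), sqrt(6), sqrt(7), pi, 5.08]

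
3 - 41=-38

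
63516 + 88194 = 151710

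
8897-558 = 8339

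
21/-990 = -7/330 ≈ -0.0212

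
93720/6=15620=15620.00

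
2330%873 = 584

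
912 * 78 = 71136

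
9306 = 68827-59521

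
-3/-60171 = 1/20057 ≈ 0.0000499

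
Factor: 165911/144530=2^(-1) * 5^(-1) * 97^(-1) * 149^(-1) * 251^1 * 661^1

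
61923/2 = 30961+1/2 = 30961.50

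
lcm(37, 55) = 2035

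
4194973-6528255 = -2333282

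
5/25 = 1/5 = 0.20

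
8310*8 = 66480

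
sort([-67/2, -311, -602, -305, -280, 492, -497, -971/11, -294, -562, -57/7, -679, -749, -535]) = [-749, -679, -602, -562, -535, -497, -311, -305, -294, -280, -971/11, -67/2, -57/7, 492]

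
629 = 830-201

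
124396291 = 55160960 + 69235331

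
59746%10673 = 6381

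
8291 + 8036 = 16327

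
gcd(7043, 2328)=1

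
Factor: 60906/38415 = 2^1 * 5^(-1) * 13^(-1) * 197^(-1) * 10151^1 = 20302/12805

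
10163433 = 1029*9877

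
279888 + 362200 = 642088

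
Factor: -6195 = -1 * 3^1 * 5^1 * 7^1 * 59^1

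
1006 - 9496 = -8490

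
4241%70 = 41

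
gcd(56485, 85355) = 5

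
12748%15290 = 12748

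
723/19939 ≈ 0.0363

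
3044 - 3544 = -500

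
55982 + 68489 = 124471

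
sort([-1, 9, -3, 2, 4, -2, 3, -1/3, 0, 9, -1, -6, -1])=[-6, -3, -2, -1, -1, -1, -1/3, 0, 2, 3, 4, 9, 9]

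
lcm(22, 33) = 66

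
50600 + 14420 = 65020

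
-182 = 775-957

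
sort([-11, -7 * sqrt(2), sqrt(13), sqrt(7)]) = [-11, -7 * sqrt(2), sqrt(7), sqrt(13)]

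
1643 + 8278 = 9921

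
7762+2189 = 9951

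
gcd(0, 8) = 8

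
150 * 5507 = 826050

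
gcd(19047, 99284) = 1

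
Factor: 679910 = 2^1 * 5^1 * 7^1 * 11^1 * 883^1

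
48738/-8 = -6092 - 1/4 = -6092.25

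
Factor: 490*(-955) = -1*2^1*5^2*7^2*191^1 = -467950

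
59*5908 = 348572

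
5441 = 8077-2636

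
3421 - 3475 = -54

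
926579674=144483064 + 782096610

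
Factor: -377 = -1*13^1*29^1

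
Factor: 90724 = 2^2*37^1*613^1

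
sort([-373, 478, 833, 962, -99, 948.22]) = [-373, -99, 478, 833, 948.22, 962]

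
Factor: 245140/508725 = 2^2 * 3^(-2) * 5^(-1) * 19^(-1) * 103^1 = 412/855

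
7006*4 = 28024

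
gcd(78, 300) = 6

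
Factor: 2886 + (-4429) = -1*1543^1 = -1543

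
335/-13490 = -67/2698 ≈ -0.0248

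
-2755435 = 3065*(-899)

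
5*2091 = 10455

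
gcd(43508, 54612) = 4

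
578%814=578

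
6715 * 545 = 3659675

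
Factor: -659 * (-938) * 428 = 2^3 * 7^1 * 67^1 * 107^1 * 659^1 = 264564776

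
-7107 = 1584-8691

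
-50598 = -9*5622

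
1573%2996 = 1573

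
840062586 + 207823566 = 1047886152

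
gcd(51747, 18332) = 1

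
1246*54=67284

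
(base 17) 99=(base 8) 242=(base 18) 90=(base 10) 162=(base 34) 4q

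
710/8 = 88 + 3/4 = 88.75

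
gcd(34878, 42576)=6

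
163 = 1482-1319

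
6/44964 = 1/7494 ≈ 0.000133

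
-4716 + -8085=-12801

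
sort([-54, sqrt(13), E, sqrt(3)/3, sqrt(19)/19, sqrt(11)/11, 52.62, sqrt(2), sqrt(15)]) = [-54, sqrt(19)/19, sqrt(11)/11, sqrt(3)/3, sqrt(2), E, sqrt(13), sqrt(15), 52.62]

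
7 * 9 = 63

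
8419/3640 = 2 + 1139/3640 ≈ 2.31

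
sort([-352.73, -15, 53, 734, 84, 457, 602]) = [-352.73, -15, 53, 84, 457, 602, 734]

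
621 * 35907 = 22298247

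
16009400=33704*475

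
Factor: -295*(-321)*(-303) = -1*3^2*5^1*59^1*101^1*107^1 = -28692585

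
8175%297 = 156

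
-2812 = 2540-5352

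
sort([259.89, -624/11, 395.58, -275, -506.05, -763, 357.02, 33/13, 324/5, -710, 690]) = [-763, -710, -506.05, -275, -624/11, 33/13, 324/5, 259.89, 357.02, 395.58, 690]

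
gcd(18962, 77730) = 2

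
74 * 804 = 59496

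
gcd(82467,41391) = 63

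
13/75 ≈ 0.173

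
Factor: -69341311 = -1 * 13^1 * 811^1 * 6577^1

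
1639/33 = 49 + 2/3 ≈ 49.67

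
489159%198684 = 91791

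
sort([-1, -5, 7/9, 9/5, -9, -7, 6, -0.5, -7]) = [-9, -7, -7, -5, -1, -0.5, 7/9, 9/5, 6]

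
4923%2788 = 2135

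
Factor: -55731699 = -1*3^3*101^1*107^1*191^1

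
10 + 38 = 48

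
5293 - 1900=3393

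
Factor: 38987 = 13^1 * 2999^1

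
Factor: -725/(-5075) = 7^(-1) = 1/7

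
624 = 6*104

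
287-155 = 132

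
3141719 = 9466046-6324327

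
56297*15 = 844455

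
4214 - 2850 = 1364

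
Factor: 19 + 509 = 2^4 * 3^1 * 11^1 = 528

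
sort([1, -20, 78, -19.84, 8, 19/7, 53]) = [-20, -19.84, 1, 19/7, 8, 53, 78]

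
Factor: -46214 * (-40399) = 2^1 * 7^1 * 71^1 * 569^1 * 3301^1 = 1866999386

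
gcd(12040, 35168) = 56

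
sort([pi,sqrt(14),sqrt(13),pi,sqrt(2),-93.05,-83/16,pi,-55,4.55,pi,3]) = [-93.05,-55,-83/16,sqrt(2),3,pi,pi,pi,pi,sqrt(13),sqrt(14),4.55]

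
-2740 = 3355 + -6095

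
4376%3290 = 1086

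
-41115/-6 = 13705/2 = 6852.50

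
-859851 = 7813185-8673036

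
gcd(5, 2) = 1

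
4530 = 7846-3316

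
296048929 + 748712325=1044761254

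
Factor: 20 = 2^2*5^1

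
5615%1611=782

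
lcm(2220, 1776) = 8880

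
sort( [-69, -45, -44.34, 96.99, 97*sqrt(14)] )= [-69, -45, -44.34, 96.99, 97*sqrt(14)] 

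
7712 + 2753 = 10465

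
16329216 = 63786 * 256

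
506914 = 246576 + 260338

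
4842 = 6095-1253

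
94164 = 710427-616263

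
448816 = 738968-290152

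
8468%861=719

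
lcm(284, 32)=2272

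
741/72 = 247/24 ≈ 10.29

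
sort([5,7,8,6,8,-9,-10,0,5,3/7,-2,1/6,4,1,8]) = [-10,-9,-2,0,1/6,3/7,1,4,5,5,6,7,8,8,8]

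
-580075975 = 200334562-780410537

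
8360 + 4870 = 13230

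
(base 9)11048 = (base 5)213314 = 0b1110010100110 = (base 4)1302212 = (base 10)7334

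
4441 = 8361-3920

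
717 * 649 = 465333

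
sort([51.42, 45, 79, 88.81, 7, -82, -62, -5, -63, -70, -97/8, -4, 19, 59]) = [-82, -70, -63, -62, -97/8, -5, -4, 7, 19, 45, 51.42, 59, 79, 88.81]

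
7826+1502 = 9328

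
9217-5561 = 3656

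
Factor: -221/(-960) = 2^(-6) * 3^(-1) * 5^(-1) * 13^1 * 17^1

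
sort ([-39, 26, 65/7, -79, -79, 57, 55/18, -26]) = [-79, -79, -39, -26, 55/18, 65/7, 26, 57]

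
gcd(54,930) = 6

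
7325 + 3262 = 10587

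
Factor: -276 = -1*2^2*3^1*23^1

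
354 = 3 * 118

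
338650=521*650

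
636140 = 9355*68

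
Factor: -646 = -1*2^1*17^1*19^1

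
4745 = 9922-5177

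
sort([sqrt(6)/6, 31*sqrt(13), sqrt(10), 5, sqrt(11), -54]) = [-54, sqrt(6)/6, sqrt(10), sqrt(11), 5, 31*sqrt(13)]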